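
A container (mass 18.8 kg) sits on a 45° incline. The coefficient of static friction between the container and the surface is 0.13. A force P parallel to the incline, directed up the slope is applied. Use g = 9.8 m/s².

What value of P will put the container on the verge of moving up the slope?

P ≈ 147 N

At impending motion up the slope, friction acts down-slope at its limit: f = μ_s N.
P is parallel to the surface, so N = m g cos θ = 130 N.
Along the incline: P = m g sin θ + μ_s N = 130 + 0.13×130 = 147 N.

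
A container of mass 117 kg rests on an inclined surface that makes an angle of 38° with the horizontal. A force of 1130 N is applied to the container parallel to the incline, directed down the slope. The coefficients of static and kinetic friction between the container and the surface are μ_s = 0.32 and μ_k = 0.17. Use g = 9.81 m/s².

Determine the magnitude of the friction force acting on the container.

f ≈ 154 N (up the incline)

The normal reaction is N = m g cos θ = 904.5 N.
The friction needed for equilibrium is m g sin θ + P = 706.6 + 1130 = 1837 N, measured positive up-slope.
Maximum static friction available: μ_s N = 0.32 × 904.5 = 289.4 N.
|1837| exceeds 289.4 N, so the container slips down-slope; friction is kinetic, f = μ_k N = 0.17×904.5 = 154 N.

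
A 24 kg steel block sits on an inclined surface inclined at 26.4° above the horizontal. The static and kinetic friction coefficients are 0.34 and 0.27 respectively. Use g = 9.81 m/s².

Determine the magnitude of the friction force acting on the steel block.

Normal force: N = m g cos θ = 24 × 9.81 × cos 26.4° = 210.9 N.
For equilibrium along the incline, friction must balance the weight component: f = m g sin θ = 104.7 N up the slope.
Maximum static friction available: μ_s N = 0.34 × 210.9 = 71.7 N.
|104.7| exceeds 71.7 N, so the steel block slips down-slope; friction is kinetic, f = μ_k N = 0.27×210.9 = 56.9 N.

f ≈ 56.9 N (up the incline)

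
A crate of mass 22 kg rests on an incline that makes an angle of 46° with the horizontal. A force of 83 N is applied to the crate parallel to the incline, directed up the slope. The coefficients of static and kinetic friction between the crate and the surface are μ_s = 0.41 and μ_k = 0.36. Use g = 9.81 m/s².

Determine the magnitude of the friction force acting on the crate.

Normal force: N = m g cos θ = 22 × 9.81 × cos 46° = 149.9 N.
The friction needed for equilibrium is m g sin θ − P = 155.2 − 83 = 72.25 N, measured positive up-slope.
Maximum static friction available: μ_s N = 0.41 × 149.9 = 61.47 N.
Since |72.25| > 61.47 N, static friction cannot hold it; the crate slides down the incline and kinetic friction applies: f = μ_k N = 0.36 × 149.9 = 54 N.

f ≈ 54 N (up the incline)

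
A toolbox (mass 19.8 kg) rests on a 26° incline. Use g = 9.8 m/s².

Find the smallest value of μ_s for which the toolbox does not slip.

μ_s,min ≈ 0.488

At the slip threshold m g sin θ = μ_s m g cos θ, so μ_s,min = tan θ.
μ_s,min = tan 26° = 0.488.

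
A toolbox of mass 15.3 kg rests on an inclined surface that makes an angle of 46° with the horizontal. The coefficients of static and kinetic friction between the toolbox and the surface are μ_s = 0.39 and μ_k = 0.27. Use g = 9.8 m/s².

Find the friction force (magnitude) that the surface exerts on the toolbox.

The normal reaction is N = m g cos θ = 104.2 N.
For equilibrium along the incline, friction must balance the weight component: f = m g sin θ = 107.9 N up the slope.
Maximum static friction available: μ_s N = 0.39 × 104.2 = 40.62 N.
|107.9| exceeds 40.62 N, so the toolbox slips down-slope; friction is kinetic, f = μ_k N = 0.27×104.2 = 28.1 N.

f ≈ 28.1 N (up the incline)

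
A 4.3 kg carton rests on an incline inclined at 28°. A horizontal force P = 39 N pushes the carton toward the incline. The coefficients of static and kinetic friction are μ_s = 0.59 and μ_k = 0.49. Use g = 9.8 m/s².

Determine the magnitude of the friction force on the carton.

Normal direction: N = m g cos θ + P sin θ = 55.52 N.
Parallel to the incline: P cos θ − m g sin θ = 34.43 − 19.78 = 14.65 N; the friction needed to balance this is 14.65 N acting down the slope.
The limit of static friction is μ_s N = 32.75 N.
Since 14.65 N is within the 32.75 N limit, the carton stays put and friction is exactly 14.7 N.

f ≈ 14.7 N (down the incline)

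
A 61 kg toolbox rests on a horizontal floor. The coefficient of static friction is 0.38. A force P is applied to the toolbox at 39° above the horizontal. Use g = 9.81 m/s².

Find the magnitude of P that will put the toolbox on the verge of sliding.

N = m g − P sin α (the pull lifts the toolbox).
At impending slip, P cos α = μ_s N = μ_s (m g − P sin α).
Solving: P (cos α + μ_s sin α) = μ_s m g → P = 0.38×598/(cos 39° + 0.38 sin 39°) = 227/1.016 = 224 N.

P ≈ 224 N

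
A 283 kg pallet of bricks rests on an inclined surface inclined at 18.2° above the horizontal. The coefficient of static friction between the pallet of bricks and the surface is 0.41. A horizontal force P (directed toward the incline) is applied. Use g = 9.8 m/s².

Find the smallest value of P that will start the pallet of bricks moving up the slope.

At impending motion up the slope, friction acts down-slope at its limit: f = μ_s N.
Perpendicular to the incline: N = m g cos θ + P sin θ.
Along the incline: P cos θ = m g sin θ + μ_s N = m g sin θ + μ_s (m g cos θ + P sin θ).
Solving, P (cos θ − μ_s sin θ) = m g (sin θ + μ_s cos θ), so P = 283×9.8×(sin 18.2° + 0.41 cos 18.2°)/(cos 18.2° − 0.41 sin 18.2°) = 2770×0.7018/0.8219 = 2370 N.

P ≈ 2370 N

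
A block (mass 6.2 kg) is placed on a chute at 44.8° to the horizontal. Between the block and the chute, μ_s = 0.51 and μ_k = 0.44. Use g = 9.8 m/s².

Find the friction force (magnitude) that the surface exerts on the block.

f ≈ 19 N (up the incline)

Normal force: N = m g cos θ = 6.2 × 9.8 × cos 44.8° = 43.11 N.
Along the slope the weight component is m g sin θ = 42.81 N; friction must supply exactly this, acting up-slope.
Static friction can supply at most μ_s N = 21.99 N.
Since |42.81| > 21.99 N, static friction cannot hold it; the block slides down the incline and kinetic friction applies: f = μ_k N = 0.44 × 43.11 = 19 N.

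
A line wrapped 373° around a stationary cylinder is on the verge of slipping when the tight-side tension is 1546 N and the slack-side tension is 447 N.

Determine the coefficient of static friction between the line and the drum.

μ ≈ 0.191

T₂/T₁ = e^{μβ} → μ = ln(T₂/T₁)/β.
β = 373° = 6.51 rad.
μ = ln(1546/447)/6.51 = ln(3.459)/6.51 = 0.191.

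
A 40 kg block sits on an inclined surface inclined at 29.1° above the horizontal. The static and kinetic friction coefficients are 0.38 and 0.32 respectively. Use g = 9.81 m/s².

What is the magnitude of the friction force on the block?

The normal reaction is N = m g cos θ = 342.9 N.
Along the slope the weight component is m g sin θ = 190.8 N; friction must supply exactly this, acting up-slope.
Maximum static friction available: μ_s N = 0.38 × 342.9 = 130.3 N.
|190.8| exceeds 130.3 N, so the block slips down-slope; friction is kinetic, f = μ_k N = 0.32×342.9 = 110 N.

f ≈ 110 N (up the incline)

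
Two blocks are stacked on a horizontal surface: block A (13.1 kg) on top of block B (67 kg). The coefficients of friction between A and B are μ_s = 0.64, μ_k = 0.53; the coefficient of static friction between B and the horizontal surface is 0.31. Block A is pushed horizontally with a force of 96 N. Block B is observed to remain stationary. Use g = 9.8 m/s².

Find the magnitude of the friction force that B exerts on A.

f ≈ 68 N

Between the blocks, N₁ = m_A g = 128.4 N.
Maximum static friction on A from B: μ_s N₁ = 0.64×128.4 = 82.16 N.
P = 96 N exceeds that limit, so A slips over B and the interface friction becomes kinetic: f₁ = μ_k N₁ = 0.53×128.4 = 68 N.
By Newton's third law B feels 68 N forward from A. With B stationary, the floor's static friction on B balances it: f₂ = 68 N (well within μ_s(m_A+m_B)g = 243.3 N).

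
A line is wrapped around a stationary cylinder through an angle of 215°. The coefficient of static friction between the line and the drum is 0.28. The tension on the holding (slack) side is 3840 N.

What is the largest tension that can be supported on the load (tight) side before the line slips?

T_max ≈ 11000 N

At impending slip the capstan equation gives T₂/T₁ = e^{μβ} with β in radians.
β = 215° × π/180 = 3.752 rad.
e^{μβ} = e^{0.28×3.752} = 2.86.
T₂ = T₁ · e^{μβ} = 3840 × 2.86 = 11000 N.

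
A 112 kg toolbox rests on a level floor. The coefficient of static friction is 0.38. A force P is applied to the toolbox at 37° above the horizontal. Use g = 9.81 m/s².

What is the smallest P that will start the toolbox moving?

N = m g − P sin α (the pull lifts the toolbox).
At impending slip, P cos α = μ_s N = μ_s (m g − P sin α).
Solving: P (cos α + μ_s sin α) = μ_s m g → P = 0.38×1100/(cos 37° + 0.38 sin 37°) = 418/1.027 = 406 N.

P ≈ 406 N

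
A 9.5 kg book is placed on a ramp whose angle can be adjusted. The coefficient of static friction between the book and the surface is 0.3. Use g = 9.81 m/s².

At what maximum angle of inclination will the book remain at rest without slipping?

θ_max ≈ 16.7°

At the slip threshold, m g sin θ = μ_s · m g cos θ, so tan θ = μ_s.
θ_max = arctan(0.3) = 16.7°.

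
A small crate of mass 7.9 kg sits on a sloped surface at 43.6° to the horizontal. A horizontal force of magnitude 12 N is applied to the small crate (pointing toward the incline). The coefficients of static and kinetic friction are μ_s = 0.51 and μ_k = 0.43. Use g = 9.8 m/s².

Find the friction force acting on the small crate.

The horizontal push has a component P sin θ into the surface, so N = m g cos θ + P sin θ = 56.07 + 8.275 = 64.34 N.
Parallel to the incline: P cos θ − m g sin θ = 8.69 − 53.39 = -44.7 N; the friction needed to balance this is 44.7 N acting up the slope.
The limit of static friction is μ_s N = 32.81 N.
|f_req| = 44.7 > 32.81 N → the small crate slides down the incline; f = μ_k N = 0.43 × 64.34 = 27.7 N.

f ≈ 27.7 N (up the incline)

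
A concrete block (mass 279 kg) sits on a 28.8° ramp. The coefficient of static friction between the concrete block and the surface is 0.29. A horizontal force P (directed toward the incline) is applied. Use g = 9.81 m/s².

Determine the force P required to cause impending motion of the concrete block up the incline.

P ≈ 2730 N

At impending motion up the slope, friction acts down-slope at its limit: f = μ_s N.
Perpendicular to the incline: N = m g cos θ + P sin θ.
Along the incline: P cos θ = m g sin θ + μ_s N = m g sin θ + μ_s (m g cos θ + P sin θ).
Solving, P (cos θ − μ_s sin θ) = m g (sin θ + μ_s cos θ), so P = 279×9.81×(sin 28.8° + 0.29 cos 28.8°)/(cos 28.8° − 0.29 sin 28.8°) = 2740×0.7359/0.7366 = 2730 N.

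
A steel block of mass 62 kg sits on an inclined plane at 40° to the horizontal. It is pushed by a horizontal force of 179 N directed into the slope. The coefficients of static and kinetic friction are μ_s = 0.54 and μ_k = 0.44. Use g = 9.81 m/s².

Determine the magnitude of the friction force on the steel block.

f ≈ 254 N (up the incline)

The horizontal push has a component P sin θ into the surface, so N = m g cos θ + P sin θ = 465.9 + 115.1 = 581 N.
Parallel to the incline: P cos θ − m g sin θ = 137.1 − 391 = -253.8 N; the friction needed to balance this is 253.8 N acting up the slope.
The limit of static friction is μ_s N = 313.7 N.
Since 253.8 N is within the 313.7 N limit, the steel block stays put and friction is exactly 254 N.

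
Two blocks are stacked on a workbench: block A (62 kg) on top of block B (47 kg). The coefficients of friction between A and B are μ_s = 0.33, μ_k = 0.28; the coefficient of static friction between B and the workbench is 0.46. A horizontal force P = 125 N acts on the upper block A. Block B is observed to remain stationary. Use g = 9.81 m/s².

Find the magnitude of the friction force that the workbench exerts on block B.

f ≈ 125 N

The normal force B exerts on A is simply A's weight, N₁ = 608.2 N.
So the A–B interface can sustain at most μ_s N₁ = 200.7 N of static friction.
Since P = 125 N ≤ 200.7 N, A does not slip on B; friction on A equals P = 125 N.
By Newton's third law B feels 125 N forward from A. With B stationary, the floor's static friction on B balances it: f₂ = 125 N (well within μ_s(m_A+m_B)g = 491.9 N).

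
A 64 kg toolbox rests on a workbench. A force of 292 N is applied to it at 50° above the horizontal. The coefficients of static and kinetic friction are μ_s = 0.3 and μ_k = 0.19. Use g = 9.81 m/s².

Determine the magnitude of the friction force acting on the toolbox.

f ≈ 76.8 N

Vertical equilibrium gives N = m g − P sin α = 404.2 N.
The horizontal driving force is P cos α = 187.7 N, so equilibrium needs friction f = 187.7 N.
The static-friction limit is μ_s N = 121.2 N.
187.7 > 121.2 N → the toolbox slides; f = μ_k N = 0.19×404.2 = 76.8 N.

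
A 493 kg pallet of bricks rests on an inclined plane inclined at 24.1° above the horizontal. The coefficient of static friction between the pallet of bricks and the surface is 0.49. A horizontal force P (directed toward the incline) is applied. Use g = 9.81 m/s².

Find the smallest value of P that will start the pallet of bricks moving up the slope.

P ≈ 5810 N

At impending motion up the slope, friction acts down-slope at its limit: f = μ_s N.
Perpendicular to the incline: N = m g cos θ + P sin θ.
Along the incline: P cos θ = m g sin θ + μ_s N = m g sin θ + μ_s (m g cos θ + P sin θ).
Solving, P (cos θ − μ_s sin θ) = m g (sin θ + μ_s cos θ), so P = 493×9.81×(sin 24.1° + 0.49 cos 24.1°)/(cos 24.1° − 0.49 sin 24.1°) = 4840×0.8556/0.7128 = 5810 N.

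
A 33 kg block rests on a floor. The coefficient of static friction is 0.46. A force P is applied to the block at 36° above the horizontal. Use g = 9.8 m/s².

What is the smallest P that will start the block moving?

P ≈ 138 N

N = m g − P sin α (the pull lifts the block).
At impending slip, P cos α = μ_s N = μ_s (m g − P sin α).
Solving: P (cos α + μ_s sin α) = μ_s m g → P = 0.46×323/(cos 36° + 0.46 sin 36°) = 149/1.079 = 138 N.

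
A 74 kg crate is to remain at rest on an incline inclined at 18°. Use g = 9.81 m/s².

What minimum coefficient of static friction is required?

At the slip threshold m g sin θ = μ_s m g cos θ, so μ_s,min = tan θ.
μ_s,min = tan 18° = 0.325.

μ_s,min ≈ 0.325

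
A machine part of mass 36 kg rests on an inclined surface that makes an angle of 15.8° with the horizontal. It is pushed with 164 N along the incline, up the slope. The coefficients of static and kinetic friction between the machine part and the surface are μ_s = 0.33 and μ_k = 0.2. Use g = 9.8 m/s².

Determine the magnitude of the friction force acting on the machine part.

f ≈ 67.9 N (down the incline)

Perpendicular to the surface, N = m g cos θ = 36·9.8·cos 15.8° = 339.5 N.
The friction needed for equilibrium is m g sin θ − P = 96.06 − 164 = -67.94 N, measured positive up-slope.
Maximum static friction available: μ_s N = 0.33 × 339.5 = 112 N.
Since |-67.94| ≤ 112 N, no slip — friction simply equals what equilibrium demands.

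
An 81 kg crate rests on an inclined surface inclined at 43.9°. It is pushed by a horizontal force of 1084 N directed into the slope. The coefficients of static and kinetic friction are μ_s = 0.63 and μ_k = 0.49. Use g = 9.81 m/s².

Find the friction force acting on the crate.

f ≈ 230 N (down the incline)

Normal direction: N = m g cos θ + P sin θ = 1324 N.
Along the incline, the net driving force (taking up-slope positive) is P cos θ − m g sin θ = 781.1 − 551 = 230.1 N, so equilibrium requires friction f = -230.1 N (down-slope).
Maximum static friction: μ_s N = 0.63 × 1324 = 834.2 N.
Since 230.1 N is within the 834.2 N limit, the crate stays put and friction is exactly 230 N.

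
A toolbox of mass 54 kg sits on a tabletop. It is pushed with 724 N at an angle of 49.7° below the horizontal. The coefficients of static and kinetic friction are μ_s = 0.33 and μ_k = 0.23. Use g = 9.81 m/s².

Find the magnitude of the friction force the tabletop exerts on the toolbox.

Vertical equilibrium gives N = m g + P sin α = 1082 N.
Horizontally, friction must balance P cos α = 468.3 N.
μ_s N = 0.33 × 1082 = 357 N.
The required friction exceeds μ_s N, so the toolbox moves and f = μ_k N = 249 N.

f ≈ 249 N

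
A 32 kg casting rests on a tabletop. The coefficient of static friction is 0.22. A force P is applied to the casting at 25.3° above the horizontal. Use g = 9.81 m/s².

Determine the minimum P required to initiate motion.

P ≈ 69.2 N

N = m g − P sin α (the pull lifts the casting).
At impending slip, P cos α = μ_s N = μ_s (m g − P sin α).
Solving: P (cos α + μ_s sin α) = μ_s m g → P = 0.22×314/(cos 25.3° + 0.22 sin 25.3°) = 69.1/0.9981 = 69.2 N.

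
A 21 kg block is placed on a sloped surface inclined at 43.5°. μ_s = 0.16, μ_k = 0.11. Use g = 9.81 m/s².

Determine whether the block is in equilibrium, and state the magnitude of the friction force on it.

N = m g cos θ = 149 N.
Down-slope weight component: m g sin θ = 142 N.
μ_s N = 23.9 N.
142 > 23.9 N, so it slides; kinetic friction f = μ_k N = 0.11×149 = 16.4 N.

f ≈ 16.4 N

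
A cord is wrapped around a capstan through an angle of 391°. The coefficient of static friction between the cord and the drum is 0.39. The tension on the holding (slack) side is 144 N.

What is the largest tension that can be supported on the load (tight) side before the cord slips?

T_max ≈ 2060 N

At impending slip the capstan equation gives T₂/T₁ = e^{μβ} with β in radians.
β = 391° × π/180 = 6.824 rad.
e^{μβ} = e^{0.39×6.824} = 14.32.
T₂ = T₁ · e^{μβ} = 144 × 14.32 = 2060 N.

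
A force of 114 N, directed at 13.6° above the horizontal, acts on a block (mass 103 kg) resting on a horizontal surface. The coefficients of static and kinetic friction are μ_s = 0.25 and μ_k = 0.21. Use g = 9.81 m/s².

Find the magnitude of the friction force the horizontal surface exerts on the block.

N = m g − P sin α = 1010 − 114×sin 13.6° = 983.6 N.
The horizontal driving force is P cos α = 110.8 N, so equilibrium needs friction f = 110.8 N.
μ_s N = 0.25 × 983.6 = 245.9 N.
Since 110.8 N does not exceed the limit, the block stays at rest and f = 111 N.

f ≈ 111 N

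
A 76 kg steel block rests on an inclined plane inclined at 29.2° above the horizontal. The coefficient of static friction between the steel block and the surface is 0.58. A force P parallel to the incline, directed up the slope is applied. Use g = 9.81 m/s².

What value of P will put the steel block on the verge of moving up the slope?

P ≈ 741 N

At impending motion up the slope, friction acts down-slope at its limit: f = μ_s N.
P is parallel to the surface, so N = m g cos θ = 651 N.
Along the incline: P = m g sin θ + μ_s N = 364 + 0.58×651 = 741 N.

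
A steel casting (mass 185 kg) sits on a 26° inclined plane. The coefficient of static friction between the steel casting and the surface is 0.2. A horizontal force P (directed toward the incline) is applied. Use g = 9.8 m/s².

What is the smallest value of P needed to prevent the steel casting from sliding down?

The steel casting tends to slide down (tan θ > μ_s), so at the point of impending slip friction acts up-slope at its limit: f = μ_s N.
Perpendicular to the incline: N = m g cos θ + P sin θ.
Along the incline: P cos θ + μ_s N = m g sin θ, i.e. P cos θ + μ_s (m g cos θ + P sin θ) = m g sin θ.
Solving, P (cos θ + μ_s sin θ) = m g (sin θ − μ_s cos θ), so P = 1810×0.2586/0.9865 = 475 N.

P_min ≈ 475 N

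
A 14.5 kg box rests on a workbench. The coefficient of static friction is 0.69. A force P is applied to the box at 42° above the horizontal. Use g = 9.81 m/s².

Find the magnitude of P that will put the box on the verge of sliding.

N = m g − P sin α (the pull lifts the box).
At impending slip, P cos α = μ_s N = μ_s (m g − P sin α).
Solving: P (cos α + μ_s sin α) = μ_s m g → P = 0.69×142/(cos 42° + 0.69 sin 42°) = 98.1/1.205 = 81.5 N.

P ≈ 81.5 N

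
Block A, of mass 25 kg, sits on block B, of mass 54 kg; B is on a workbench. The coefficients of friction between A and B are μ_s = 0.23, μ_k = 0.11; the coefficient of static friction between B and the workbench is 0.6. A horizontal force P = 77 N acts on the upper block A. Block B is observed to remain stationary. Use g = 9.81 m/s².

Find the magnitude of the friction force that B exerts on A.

The normal force B exerts on A is simply A's weight, N₁ = 245.2 N.
So the A–B interface can sustain at most μ_s N₁ = 56.41 N of static friction.
Since P = 77 N > 56.41 N, A slides on B; the A–B friction is kinetic: f₁ = μ_k N₁ = 0.11×245.2 = 27 N.
B experiences an equal 27 N forward from A (third law). B is in equilibrium, so the floor supplies f₂ = 27 N of static friction (limit μ_s(m_A+m_B)g = 465 N, not exceeded).

f ≈ 27 N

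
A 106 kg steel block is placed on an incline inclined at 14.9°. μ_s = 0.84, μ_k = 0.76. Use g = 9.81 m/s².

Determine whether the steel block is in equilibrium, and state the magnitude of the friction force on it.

f ≈ 267 N

N = m g cos θ = 1000 N.
Down-slope weight component: m g sin θ = 267 N.
μ_s N = 844 N.
267 ≤ 844 N, so it stays put; friction = 267 N.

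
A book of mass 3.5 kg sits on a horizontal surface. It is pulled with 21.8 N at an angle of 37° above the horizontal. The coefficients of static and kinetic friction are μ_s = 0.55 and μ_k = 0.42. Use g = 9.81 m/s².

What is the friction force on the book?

N = m g − P sin α = 34.34 − 21.8×sin 37° = 21.22 N.
For equilibrium, f = P cos α = 21.8×cos 37° = 17.41 N.
μ_s N = 0.55 × 21.22 = 11.67 N.
17.41 > 11.67 N → the book slides; f = μ_k N = 0.42×21.22 = 8.91 N.

f ≈ 8.91 N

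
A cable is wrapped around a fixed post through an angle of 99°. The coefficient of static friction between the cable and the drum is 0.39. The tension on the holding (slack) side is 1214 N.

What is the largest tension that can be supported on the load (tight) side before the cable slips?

T_max ≈ 2380 N

At impending slip the capstan equation gives T₂/T₁ = e^{μβ} with β in radians.
β = 99° × π/180 = 1.728 rad.
e^{μβ} = e^{0.39×1.728} = 1.962.
T₂ = T₁ · e^{μβ} = 1214 × 1.962 = 2380 N.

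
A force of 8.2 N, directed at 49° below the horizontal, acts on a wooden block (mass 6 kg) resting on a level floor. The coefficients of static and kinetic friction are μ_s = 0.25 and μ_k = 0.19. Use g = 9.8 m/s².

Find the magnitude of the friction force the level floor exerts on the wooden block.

N = m g + P sin α = 58.8 + 8.2×sin 49° = 64.99 N.
The horizontal driving force is P cos α = 5.38 N, so equilibrium needs friction f = 5.38 N.
μ_s N = 0.25 × 64.99 = 16.25 N.
Since 5.38 N does not exceed the limit, the wooden block stays at rest and f = 5.38 N.

f ≈ 5.38 N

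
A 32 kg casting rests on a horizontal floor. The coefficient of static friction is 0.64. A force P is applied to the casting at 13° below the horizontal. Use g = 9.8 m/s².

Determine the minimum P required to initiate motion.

N = m g + P sin α (the push presses the casting into the horizontal floor).
At impending slip, P cos α = μ_s N = μ_s (m g + P sin α).
Solving: P (cos α − μ_s sin α) = μ_s m g → P = 0.64×314/(cos 13° − 0.64 sin 13°) = 201/0.8304 = 242 N.

P ≈ 242 N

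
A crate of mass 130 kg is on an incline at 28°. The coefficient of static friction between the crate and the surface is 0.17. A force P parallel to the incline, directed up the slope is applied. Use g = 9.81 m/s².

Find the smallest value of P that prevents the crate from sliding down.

The crate tends to slide down (tan θ > μ_s), so at the point of impending slip friction acts up-slope at its limit: f = μ_s N.
P is parallel to the surface, so N = m g cos θ = 1130 N.
Along the incline: P + μ_s N = m g sin θ, so P = 599 − 0.17×1130 = 407 N.

P_min ≈ 407 N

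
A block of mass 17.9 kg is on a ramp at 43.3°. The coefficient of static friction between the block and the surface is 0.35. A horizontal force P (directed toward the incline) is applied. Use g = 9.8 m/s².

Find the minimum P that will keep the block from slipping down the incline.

The block tends to slide down (tan θ > μ_s), so at the point of impending slip friction acts up-slope at its limit: f = μ_s N.
Perpendicular to the incline: N = m g cos θ + P sin θ.
Along the incline: P cos θ + μ_s N = m g sin θ, i.e. P cos θ + μ_s (m g cos θ + P sin θ) = m g sin θ.
Solving, P (cos θ + μ_s sin θ) = m g (sin θ − μ_s cos θ), so P = 175×0.4311/0.9678 = 78.1 N.

P_min ≈ 78.1 N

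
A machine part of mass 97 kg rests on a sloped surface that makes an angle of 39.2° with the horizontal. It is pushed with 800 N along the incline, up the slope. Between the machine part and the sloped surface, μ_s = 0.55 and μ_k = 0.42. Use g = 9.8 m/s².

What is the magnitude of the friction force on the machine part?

The normal reaction is N = m g cos θ = 736.7 N.
For equilibrium along the incline the friction force must supply f = m g sin θ − P = 600.8 − 800 = -199.2 N (positive meaning up-slope).
Maximum static friction available: μ_s N = 0.55 × 736.7 = 405.2 N.
Since |-199.2| ≤ 405.2 N, static friction is sufficient; f equals the required value, not μ_s N.

f ≈ 199 N (down the incline)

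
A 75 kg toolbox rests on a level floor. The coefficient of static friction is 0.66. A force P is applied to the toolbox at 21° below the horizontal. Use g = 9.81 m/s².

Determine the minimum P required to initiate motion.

P ≈ 697 N

N = m g + P sin α (the push presses the toolbox into the level floor).
At impending slip, P cos α = μ_s N = μ_s (m g + P sin α).
Solving: P (cos α − μ_s sin α) = μ_s m g → P = 0.66×736/(cos 21° − 0.66 sin 21°) = 486/0.6971 = 697 N.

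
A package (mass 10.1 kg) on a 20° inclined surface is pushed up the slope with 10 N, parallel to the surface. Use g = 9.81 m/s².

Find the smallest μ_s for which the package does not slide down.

N = m g cos θ = 93.11 N.
Friction must make up the shortfall along the incline: f = m g sin θ − P = 33.89 − 10 = 23.89 N.
At the threshold f = μ_s N, so μ_s,min = 23.89/93.11 = 0.257.

μ_s,min ≈ 0.257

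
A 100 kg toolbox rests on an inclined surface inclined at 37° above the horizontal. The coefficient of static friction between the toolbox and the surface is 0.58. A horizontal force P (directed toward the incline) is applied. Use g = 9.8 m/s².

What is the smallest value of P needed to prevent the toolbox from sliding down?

P_min ≈ 118 N

The toolbox tends to slide down (tan θ > μ_s), so at the point of impending slip friction acts up-slope at its limit: f = μ_s N.
Perpendicular to the incline: N = m g cos θ + P sin θ.
Along the incline: P cos θ + μ_s N = m g sin θ, i.e. P cos θ + μ_s (m g cos θ + P sin θ) = m g sin θ.
Solving, P (cos θ + μ_s sin θ) = m g (sin θ − μ_s cos θ), so P = 980×0.1386/1.148 = 118 N.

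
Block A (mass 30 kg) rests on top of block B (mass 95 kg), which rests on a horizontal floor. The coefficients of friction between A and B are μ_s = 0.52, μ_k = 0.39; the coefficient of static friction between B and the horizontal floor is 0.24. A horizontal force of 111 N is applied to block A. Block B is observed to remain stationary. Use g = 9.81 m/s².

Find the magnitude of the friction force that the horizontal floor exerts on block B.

f ≈ 111 N

Normal force at the A–B interface: N₁ = m_A g = 294.3 N.
Maximum static friction on A from B: μ_s N₁ = 0.52×294.3 = 153 N.
P = 111 N is within that limit, so A and B move together (both at rest); the A–B friction is simply f₁ = P = 111 N.
By Newton's third law B feels 111 N forward from A. With B stationary, the floor's static friction on B balances it: f₂ = 111 N (well within μ_s(m_A+m_B)g = 294.3 N).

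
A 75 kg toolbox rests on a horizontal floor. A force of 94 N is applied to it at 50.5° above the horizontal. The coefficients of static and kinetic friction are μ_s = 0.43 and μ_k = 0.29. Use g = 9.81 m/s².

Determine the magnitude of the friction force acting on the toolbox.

f ≈ 59.8 N

N = m g − P sin α = 735.8 − 94×sin 50.5° = 663.2 N.
For equilibrium, f = P cos α = 94×cos 50.5° = 59.79 N.
The static-friction limit is μ_s N = 285.2 N.
Since 59.79 N does not exceed the limit, the toolbox stays at rest and f = 59.8 N.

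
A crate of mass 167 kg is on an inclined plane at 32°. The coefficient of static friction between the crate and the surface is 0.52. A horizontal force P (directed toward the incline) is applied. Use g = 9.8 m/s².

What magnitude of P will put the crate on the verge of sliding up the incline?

P ≈ 2780 N

At impending motion up the slope, friction acts down-slope at its limit: f = μ_s N.
Perpendicular to the incline: N = m g cos θ + P sin θ.
Along the incline: P cos θ = m g sin θ + μ_s N = m g sin θ + μ_s (m g cos θ + P sin θ).
Solving, P (cos θ − μ_s sin θ) = m g (sin θ + μ_s cos θ), so P = 167×9.8×(sin 32° + 0.52 cos 32°)/(cos 32° − 0.52 sin 32°) = 1640×0.9709/0.5725 = 2780 N.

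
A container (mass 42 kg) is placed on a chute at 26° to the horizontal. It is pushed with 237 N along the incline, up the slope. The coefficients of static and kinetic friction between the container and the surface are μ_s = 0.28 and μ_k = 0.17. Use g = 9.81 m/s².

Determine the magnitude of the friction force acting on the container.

Perpendicular to the surface, N = m g cos θ = 42·9.81·cos 26° = 370.3 N.
The friction needed for equilibrium is m g sin θ − P = 180.6 − 237 = -56.38 N, measured positive up-slope.
Maximum static friction available: μ_s N = 0.28 × 370.3 = 103.7 N.
Since |-56.38| ≤ 103.7 N, the container remains in static equilibrium and friction takes exactly the required value.

f ≈ 56.4 N (down the incline)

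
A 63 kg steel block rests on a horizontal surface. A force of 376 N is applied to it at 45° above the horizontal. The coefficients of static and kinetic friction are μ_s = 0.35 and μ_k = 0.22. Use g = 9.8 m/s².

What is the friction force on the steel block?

f ≈ 77.3 N

N = m g − P sin α = 617.4 − 376×sin 45° = 351.5 N.
The horizontal driving force is P cos α = 265.9 N, so equilibrium needs friction f = 265.9 N.
μ_s N = 0.35 × 351.5 = 123 N.
The required friction exceeds μ_s N, so the steel block moves and f = μ_k N = 77.3 N.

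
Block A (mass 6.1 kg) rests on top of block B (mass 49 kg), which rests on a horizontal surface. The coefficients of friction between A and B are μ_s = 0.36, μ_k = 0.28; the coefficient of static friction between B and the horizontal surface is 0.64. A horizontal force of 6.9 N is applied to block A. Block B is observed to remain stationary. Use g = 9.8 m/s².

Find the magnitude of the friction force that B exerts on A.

Normal force at the A–B interface: N₁ = m_A g = 59.78 N.
Maximum static friction on A from B: μ_s N₁ = 0.36×59.78 = 21.52 N.
P = 6.9 N is within that limit, so A and B move together (both at rest); the A–B friction is simply f₁ = P = 6.9 N.
By Newton's third law B feels 6.9 N forward from A. With B stationary, the floor's static friction on B balances it: f₂ = 6.9 N (well within μ_s(m_A+m_B)g = 345.6 N).

f ≈ 6.9 N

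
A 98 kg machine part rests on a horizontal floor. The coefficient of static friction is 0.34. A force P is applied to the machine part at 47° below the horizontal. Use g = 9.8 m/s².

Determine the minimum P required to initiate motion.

P ≈ 754 N

N = m g + P sin α (the push presses the machine part into the horizontal floor).
At impending slip, P cos α = μ_s N = μ_s (m g + P sin α).
Solving: P (cos α − μ_s sin α) = μ_s m g → P = 0.34×960/(cos 47° − 0.34 sin 47°) = 327/0.4333 = 754 N.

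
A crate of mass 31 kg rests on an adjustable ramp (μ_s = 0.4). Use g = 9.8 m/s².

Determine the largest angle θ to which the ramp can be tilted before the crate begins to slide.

θ_max ≈ 21.8°

At the slip threshold, m g sin θ = μ_s · m g cos θ, so tan θ = μ_s.
θ_max = arctan(0.4) = 21.8°.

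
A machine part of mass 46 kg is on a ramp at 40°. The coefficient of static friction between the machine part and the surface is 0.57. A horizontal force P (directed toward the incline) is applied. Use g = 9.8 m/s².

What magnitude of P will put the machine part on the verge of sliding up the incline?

At impending motion up the slope, friction acts down-slope at its limit: f = μ_s N.
Perpendicular to the incline: N = m g cos θ + P sin θ.
Along the incline: P cos θ = m g sin θ + μ_s N = m g sin θ + μ_s (m g cos θ + P sin θ).
Solving, P (cos θ − μ_s sin θ) = m g (sin θ + μ_s cos θ), so P = 46×9.8×(sin 40° + 0.57 cos 40°)/(cos 40° − 0.57 sin 40°) = 451×1.079/0.3997 = 1220 N.

P ≈ 1220 N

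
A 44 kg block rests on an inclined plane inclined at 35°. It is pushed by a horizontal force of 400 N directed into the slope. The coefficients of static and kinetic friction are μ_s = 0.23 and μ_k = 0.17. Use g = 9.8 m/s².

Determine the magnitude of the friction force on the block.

Resolve perpendicular to the incline: N = m g cos θ + P sin θ = 44×9.8×cos 35° + 400×sin 35° = 582.6 N.
Parallel to the incline: P cos θ − m g sin θ = 327.7 − 247.3 = 80.33 N; the friction needed to balance this is 80.33 N acting down the slope.
Maximum static friction: μ_s N = 0.23 × 582.6 = 134 N.
|f_req| = 80.33 ≤ 134 N → the block is in equilibrium; friction equals the required value.

f ≈ 80.3 N (down the incline)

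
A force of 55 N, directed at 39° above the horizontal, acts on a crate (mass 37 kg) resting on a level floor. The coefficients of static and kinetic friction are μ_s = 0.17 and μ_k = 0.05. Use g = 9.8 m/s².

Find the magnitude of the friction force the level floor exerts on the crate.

Vertical equilibrium gives N = m g − P sin α = 328 N.
Horizontally, friction must balance P cos α = 42.74 N.
The static-friction limit is μ_s N = 55.76 N.
Since 42.74 N does not exceed the limit, the crate stays at rest and f = 42.7 N.

f ≈ 42.7 N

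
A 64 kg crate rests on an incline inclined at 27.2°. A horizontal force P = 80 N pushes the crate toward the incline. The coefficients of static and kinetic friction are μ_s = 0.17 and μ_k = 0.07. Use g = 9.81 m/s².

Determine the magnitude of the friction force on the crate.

f ≈ 41.6 N (up the incline)

The horizontal push has a component P sin θ into the surface, so N = m g cos θ + P sin θ = 558.4 + 36.57 = 595 N.
Along the incline, the net driving force (taking up-slope positive) is P cos θ − m g sin θ = 71.15 − 287 = -215.8 N, so equilibrium requires friction f = 215.8 N (up-slope).
Maximum static friction: μ_s N = 0.17 × 595 = 101.1 N.
|f_req| = 215.8 > 101.1 N → the crate slides down the incline; f = μ_k N = 0.07 × 595 = 41.6 N.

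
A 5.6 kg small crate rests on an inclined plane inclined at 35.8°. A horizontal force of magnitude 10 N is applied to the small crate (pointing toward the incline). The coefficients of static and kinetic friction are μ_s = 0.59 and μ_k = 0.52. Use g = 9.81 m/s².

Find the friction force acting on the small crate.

The horizontal push has a component P sin θ into the surface, so N = m g cos θ + P sin θ = 44.56 + 5.85 = 50.41 N.
Parallel to the incline: P cos θ − m g sin θ = 8.111 − 32.14 = -24.02 N; the friction needed to balance this is 24.02 N acting up the slope.
The limit of static friction is μ_s N = 29.74 N.
|f_req| = 24.02 ≤ 29.74 N → the small crate is in equilibrium; friction equals the required value.

f ≈ 24 N (up the incline)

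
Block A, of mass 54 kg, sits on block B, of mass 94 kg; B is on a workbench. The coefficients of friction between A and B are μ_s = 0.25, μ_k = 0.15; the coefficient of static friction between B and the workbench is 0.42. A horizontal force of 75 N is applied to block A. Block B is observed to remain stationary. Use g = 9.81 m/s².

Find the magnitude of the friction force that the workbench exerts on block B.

Normal force at the A–B interface: N₁ = m_A g = 529.7 N.
So the A–B interface can sustain at most μ_s N₁ = 132.4 N of static friction.
Since P = 75 N ≤ 132.4 N, A does not slip on B; friction on A equals P = 75 N.
By Newton's third law B feels 75 N forward from A. With B stationary, the floor's static friction on B balances it: f₂ = 75 N (well within μ_s(m_A+m_B)g = 609.8 N).

f ≈ 75 N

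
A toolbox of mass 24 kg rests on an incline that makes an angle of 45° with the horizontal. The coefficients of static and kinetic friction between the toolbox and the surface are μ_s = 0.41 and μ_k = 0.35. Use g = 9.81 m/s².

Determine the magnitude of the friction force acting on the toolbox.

f ≈ 58.3 N (up the incline)

Perpendicular to the surface, N = m g cos θ = 24·9.81·cos 45° = 166.5 N.
For equilibrium along the incline, friction must balance the weight component: f = m g sin θ = 166.5 N up the slope.
The static-friction ceiling is μ_s N = 0.41 × 166.5 = 68.26 N.
Since |166.5| > 68.26 N, static friction cannot hold it; the toolbox slides down the incline and kinetic friction applies: f = μ_k N = 0.35 × 166.5 = 58.3 N.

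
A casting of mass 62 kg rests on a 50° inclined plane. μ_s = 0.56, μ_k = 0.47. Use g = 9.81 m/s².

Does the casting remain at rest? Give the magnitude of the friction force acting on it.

f ≈ 184 N

N = m g cos θ = 391 N.
Down-slope weight component: m g sin θ = 466 N.
μ_s N = 219 N.
466 > 219 N, so it slides; kinetic friction f = μ_k N = 0.47×391 = 184 N.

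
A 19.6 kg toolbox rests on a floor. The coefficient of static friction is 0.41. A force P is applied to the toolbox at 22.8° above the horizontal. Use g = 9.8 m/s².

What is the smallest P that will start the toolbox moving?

N = m g − P sin α (the pull lifts the toolbox).
At impending slip, P cos α = μ_s N = μ_s (m g − P sin α).
Solving: P (cos α + μ_s sin α) = μ_s m g → P = 0.41×192/(cos 22.8° + 0.41 sin 22.8°) = 78.8/1.081 = 72.9 N.

P ≈ 72.9 N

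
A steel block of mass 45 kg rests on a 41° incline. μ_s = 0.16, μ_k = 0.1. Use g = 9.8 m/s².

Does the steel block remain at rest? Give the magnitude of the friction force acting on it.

N = m g cos θ = 333 N.
Down-slope weight component: m g sin θ = 289 N.
μ_s N = 53.3 N.
289 > 53.3 N, so it slides; kinetic friction f = μ_k N = 0.1×333 = 33.3 N.

f ≈ 33.3 N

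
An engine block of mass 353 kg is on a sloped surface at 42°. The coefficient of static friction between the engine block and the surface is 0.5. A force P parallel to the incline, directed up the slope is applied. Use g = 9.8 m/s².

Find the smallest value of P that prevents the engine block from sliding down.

The engine block tends to slide down (tan θ > μ_s), so at the point of impending slip friction acts up-slope at its limit: f = μ_s N.
P is parallel to the surface, so N = m g cos θ = 2570 N.
Along the incline: P + μ_s N = m g sin θ, so P = 2310 − 0.5×2570 = 1030 N.

P_min ≈ 1030 N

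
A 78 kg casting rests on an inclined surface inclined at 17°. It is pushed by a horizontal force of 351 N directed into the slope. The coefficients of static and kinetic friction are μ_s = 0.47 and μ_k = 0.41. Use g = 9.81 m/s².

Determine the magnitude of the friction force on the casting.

Normal direction: N = m g cos θ + P sin θ = 834.4 N.
Parallel to the incline: P cos θ − m g sin θ = 335.7 − 223.7 = 111.9 N; the friction needed to balance this is 111.9 N acting down the slope.
Maximum static friction: μ_s N = 0.47 × 834.4 = 392.2 N.
|f_req| = 111.9 ≤ 392.2 N → the casting is in equilibrium; friction equals the required value.

f ≈ 112 N (down the incline)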